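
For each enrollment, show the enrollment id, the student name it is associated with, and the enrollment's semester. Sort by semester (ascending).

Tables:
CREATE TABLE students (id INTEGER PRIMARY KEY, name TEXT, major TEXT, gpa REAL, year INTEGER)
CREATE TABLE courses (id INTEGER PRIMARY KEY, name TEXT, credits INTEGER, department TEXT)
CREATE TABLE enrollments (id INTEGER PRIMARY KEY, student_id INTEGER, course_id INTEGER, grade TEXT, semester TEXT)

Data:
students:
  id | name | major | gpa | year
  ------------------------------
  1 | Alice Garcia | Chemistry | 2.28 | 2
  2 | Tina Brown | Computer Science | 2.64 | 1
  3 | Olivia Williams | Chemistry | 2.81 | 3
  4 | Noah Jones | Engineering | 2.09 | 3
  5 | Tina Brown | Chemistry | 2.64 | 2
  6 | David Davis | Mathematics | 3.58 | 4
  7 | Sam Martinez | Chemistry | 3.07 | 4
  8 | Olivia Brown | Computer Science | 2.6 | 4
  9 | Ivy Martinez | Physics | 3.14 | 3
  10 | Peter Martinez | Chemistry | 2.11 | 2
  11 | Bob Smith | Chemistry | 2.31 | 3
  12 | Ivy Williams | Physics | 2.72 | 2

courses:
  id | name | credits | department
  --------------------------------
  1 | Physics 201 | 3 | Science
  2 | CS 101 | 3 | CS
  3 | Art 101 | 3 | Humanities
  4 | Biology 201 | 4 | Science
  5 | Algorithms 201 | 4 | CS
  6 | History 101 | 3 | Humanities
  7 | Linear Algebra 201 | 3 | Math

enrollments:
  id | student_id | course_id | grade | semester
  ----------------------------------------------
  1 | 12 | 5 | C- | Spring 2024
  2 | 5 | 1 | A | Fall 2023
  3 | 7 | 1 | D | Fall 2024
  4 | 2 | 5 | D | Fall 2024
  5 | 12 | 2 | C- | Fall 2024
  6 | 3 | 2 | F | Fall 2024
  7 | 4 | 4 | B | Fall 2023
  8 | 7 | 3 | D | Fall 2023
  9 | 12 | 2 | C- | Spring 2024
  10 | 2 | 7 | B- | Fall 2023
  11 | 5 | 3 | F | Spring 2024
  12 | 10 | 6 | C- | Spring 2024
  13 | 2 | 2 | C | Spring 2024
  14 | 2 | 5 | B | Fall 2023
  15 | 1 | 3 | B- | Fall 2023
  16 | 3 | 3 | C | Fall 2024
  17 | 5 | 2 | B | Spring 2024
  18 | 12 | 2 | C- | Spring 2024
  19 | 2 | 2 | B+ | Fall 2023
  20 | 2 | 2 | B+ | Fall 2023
SELECT c.id, p.name AS student, c.semester FROM enrollments c JOIN students p ON c.student_id = p.id ORDER BY c.semester ASC

Execution result:
id | student | semester
2 | Tina Brown | Fall 2023
7 | Noah Jones | Fall 2023
8 | Sam Martinez | Fall 2023
10 | Tina Brown | Fall 2023
14 | Tina Brown | Fall 2023
15 | Alice Garcia | Fall 2023
19 | Tina Brown | Fall 2023
20 | Tina Brown | Fall 2023
3 | Sam Martinez | Fall 2024
4 | Tina Brown | Fall 2024
5 | Ivy Williams | Fall 2024
6 | Olivia Williams | Fall 2024
16 | Olivia Williams | Fall 2024
1 | Ivy Williams | Spring 2024
9 | Ivy Williams | Spring 2024
11 | Tina Brown | Spring 2024
12 | Peter Martinez | Spring 2024
13 | Tina Brown | Spring 2024
17 | Tina Brown | Spring 2024
18 | Ivy Williams | Spring 2024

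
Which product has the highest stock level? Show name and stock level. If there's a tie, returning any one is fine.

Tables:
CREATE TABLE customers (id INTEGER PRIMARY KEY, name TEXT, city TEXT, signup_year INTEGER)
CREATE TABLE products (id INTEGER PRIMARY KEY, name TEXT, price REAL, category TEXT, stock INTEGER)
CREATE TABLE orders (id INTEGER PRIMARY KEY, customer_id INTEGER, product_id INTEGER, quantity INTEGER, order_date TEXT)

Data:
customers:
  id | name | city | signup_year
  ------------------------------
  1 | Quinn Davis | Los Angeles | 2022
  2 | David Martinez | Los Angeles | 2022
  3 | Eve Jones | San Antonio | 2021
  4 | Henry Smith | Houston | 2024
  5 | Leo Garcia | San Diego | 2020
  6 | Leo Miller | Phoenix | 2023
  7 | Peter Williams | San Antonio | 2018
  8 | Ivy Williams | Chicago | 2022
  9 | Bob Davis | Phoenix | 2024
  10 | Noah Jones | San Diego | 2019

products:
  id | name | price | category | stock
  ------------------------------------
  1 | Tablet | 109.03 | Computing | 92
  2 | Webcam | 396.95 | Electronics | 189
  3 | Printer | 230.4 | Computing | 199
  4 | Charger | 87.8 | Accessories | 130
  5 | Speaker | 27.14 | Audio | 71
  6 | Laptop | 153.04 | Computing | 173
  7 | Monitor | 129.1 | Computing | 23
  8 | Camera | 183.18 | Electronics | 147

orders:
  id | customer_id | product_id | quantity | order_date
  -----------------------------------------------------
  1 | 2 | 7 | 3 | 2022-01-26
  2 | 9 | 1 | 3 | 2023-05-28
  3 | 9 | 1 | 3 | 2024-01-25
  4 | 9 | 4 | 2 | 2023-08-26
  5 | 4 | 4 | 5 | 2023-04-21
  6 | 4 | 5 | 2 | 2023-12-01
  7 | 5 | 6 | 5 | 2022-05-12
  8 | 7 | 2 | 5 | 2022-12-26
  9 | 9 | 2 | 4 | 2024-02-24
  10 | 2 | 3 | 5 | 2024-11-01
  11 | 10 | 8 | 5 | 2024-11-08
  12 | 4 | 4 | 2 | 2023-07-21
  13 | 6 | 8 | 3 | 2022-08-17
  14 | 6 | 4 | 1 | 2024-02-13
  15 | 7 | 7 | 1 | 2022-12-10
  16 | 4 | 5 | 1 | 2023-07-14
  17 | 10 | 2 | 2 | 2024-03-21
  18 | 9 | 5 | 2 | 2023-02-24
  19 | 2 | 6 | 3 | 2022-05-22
SELECT name, stock FROM products ORDER BY stock DESC LIMIT 1

Execution result:
name | stock
Printer | 199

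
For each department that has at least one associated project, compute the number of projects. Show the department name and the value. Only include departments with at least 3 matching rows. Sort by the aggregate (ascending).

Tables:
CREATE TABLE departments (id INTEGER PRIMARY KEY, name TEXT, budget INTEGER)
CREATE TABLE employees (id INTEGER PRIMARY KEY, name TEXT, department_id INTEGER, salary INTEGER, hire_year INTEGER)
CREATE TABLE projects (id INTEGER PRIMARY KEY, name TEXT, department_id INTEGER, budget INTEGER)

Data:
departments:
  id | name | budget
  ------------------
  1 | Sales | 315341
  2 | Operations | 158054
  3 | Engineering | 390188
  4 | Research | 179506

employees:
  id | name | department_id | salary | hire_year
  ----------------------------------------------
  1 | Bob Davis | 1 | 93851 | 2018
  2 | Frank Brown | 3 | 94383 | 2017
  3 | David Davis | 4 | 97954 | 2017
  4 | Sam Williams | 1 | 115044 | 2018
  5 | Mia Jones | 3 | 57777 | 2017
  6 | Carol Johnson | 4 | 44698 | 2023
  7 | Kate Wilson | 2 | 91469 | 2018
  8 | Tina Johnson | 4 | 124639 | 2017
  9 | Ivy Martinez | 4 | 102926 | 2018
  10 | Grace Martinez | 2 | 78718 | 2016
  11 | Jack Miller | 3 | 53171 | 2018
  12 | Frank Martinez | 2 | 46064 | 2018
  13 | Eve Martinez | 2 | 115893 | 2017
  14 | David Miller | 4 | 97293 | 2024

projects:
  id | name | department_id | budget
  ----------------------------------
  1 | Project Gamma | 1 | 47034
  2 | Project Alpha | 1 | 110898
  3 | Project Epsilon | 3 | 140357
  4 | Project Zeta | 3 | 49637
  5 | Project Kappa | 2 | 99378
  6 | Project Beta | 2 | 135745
SELECT p.name, COUNT(*) AS n FROM projects c JOIN departments p ON c.department_id = p.id GROUP BY p.id, p.name HAVING COUNT(*) >= 3 ORDER BY n ASC

Execution result:
(no rows)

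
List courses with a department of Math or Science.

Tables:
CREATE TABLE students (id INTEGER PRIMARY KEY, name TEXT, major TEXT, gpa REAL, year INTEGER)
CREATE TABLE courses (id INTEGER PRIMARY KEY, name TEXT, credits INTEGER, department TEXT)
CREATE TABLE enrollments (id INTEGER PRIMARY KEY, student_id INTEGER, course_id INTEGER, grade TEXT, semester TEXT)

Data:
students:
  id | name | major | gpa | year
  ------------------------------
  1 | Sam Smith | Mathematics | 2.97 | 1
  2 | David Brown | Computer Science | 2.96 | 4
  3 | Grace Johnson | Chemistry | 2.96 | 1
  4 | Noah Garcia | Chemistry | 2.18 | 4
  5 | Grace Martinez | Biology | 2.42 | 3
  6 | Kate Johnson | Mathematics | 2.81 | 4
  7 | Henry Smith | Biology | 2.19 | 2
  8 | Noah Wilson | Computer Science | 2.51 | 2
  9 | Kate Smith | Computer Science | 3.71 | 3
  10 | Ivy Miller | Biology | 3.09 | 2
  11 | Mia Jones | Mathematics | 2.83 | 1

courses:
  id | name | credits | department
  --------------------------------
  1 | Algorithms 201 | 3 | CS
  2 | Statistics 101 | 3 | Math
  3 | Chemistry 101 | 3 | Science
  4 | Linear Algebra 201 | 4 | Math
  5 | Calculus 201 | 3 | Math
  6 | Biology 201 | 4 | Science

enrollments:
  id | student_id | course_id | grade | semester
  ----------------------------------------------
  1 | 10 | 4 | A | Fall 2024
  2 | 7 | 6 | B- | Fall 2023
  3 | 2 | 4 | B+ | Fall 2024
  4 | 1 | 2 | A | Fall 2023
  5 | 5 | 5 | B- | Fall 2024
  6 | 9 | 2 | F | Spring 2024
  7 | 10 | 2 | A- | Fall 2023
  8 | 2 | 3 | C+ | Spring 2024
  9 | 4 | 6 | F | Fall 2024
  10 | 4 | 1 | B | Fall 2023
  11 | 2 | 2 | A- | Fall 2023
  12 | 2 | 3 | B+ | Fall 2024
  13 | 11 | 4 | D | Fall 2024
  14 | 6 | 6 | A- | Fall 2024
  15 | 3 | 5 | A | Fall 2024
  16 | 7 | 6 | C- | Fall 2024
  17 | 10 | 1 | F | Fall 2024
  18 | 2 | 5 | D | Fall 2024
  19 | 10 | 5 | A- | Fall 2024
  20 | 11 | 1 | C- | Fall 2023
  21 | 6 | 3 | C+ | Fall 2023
SELECT name, department FROM courses WHERE department IN ('Math', 'Science')

Execution result:
name | department
Statistics 101 | Math
Chemistry 101 | Science
Linear Algebra 201 | Math
Calculus 201 | Math
Biology 201 | Science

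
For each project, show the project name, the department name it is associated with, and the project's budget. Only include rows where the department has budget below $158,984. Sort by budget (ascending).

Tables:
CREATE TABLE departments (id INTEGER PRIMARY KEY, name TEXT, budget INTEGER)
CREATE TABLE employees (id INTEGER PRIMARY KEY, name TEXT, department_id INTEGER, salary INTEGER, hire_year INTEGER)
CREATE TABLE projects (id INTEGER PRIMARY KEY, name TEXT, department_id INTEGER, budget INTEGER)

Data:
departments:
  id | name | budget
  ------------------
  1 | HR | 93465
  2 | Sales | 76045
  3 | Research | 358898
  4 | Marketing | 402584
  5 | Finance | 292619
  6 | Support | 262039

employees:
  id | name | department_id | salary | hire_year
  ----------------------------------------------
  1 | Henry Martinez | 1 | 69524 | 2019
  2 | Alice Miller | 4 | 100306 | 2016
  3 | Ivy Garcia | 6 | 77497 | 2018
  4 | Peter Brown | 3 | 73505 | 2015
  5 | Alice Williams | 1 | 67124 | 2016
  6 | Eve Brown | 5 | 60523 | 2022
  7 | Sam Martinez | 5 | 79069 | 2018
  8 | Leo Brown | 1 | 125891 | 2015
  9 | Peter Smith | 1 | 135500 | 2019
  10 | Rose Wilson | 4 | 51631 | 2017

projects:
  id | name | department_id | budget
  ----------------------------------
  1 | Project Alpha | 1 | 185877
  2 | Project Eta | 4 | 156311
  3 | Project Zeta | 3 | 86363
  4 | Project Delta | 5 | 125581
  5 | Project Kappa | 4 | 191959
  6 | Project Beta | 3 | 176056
SELECT c.name, p.name AS department, c.budget FROM projects c JOIN departments p ON c.department_id = p.id WHERE p.budget < 158984 ORDER BY c.budget ASC

Execution result:
name | department | budget
Project Alpha | HR | 185877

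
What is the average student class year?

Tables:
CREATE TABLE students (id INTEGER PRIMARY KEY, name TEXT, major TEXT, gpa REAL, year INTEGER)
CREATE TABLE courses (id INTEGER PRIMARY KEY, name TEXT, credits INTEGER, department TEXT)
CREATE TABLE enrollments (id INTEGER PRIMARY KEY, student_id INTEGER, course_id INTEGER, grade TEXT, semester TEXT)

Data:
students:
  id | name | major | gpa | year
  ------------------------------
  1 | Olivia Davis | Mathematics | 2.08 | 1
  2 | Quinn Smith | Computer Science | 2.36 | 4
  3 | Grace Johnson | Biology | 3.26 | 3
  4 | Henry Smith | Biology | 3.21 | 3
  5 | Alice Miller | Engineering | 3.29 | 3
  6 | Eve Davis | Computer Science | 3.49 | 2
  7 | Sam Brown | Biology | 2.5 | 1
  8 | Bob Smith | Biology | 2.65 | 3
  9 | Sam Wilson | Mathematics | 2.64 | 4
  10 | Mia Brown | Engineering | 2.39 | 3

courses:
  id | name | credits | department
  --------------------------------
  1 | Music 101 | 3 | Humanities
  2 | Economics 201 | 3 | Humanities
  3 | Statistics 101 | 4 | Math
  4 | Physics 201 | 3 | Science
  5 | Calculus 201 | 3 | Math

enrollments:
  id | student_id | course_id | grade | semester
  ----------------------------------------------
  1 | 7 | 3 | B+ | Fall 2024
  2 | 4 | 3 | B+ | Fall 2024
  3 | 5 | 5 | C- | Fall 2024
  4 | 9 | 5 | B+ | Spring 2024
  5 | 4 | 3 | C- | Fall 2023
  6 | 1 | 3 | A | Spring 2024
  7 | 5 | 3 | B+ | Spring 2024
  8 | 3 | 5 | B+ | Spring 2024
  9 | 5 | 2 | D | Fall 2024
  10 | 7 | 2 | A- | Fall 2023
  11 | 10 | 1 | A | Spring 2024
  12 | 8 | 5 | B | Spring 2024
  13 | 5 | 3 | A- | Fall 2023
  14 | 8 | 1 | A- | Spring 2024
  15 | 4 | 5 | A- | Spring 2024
SELECT AVG(year) FROM students

Execution result:
2.70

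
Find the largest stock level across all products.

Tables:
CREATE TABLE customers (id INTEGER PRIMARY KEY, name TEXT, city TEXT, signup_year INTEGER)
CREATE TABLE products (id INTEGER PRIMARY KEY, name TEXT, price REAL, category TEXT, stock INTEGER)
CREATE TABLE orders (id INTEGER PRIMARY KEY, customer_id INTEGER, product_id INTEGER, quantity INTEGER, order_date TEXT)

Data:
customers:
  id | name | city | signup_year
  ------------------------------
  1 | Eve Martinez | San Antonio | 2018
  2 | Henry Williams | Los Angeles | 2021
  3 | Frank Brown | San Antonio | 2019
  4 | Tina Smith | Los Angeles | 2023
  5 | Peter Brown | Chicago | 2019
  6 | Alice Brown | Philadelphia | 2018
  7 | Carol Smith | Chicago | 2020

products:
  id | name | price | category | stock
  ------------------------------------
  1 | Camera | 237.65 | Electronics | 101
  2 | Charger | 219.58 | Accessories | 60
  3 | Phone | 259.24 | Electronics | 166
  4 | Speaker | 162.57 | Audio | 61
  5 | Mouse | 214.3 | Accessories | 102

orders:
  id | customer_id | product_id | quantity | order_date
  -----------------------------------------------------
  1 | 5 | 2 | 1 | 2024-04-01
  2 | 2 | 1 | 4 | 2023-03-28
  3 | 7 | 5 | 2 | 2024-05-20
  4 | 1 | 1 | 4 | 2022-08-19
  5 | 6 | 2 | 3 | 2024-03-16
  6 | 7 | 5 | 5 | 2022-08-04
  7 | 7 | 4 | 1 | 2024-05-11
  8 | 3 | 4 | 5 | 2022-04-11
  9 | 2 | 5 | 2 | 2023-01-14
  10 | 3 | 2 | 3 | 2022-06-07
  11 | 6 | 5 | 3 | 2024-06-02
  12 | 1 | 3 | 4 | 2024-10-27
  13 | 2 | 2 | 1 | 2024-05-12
SELECT MAX(stock) FROM products

Execution result:
166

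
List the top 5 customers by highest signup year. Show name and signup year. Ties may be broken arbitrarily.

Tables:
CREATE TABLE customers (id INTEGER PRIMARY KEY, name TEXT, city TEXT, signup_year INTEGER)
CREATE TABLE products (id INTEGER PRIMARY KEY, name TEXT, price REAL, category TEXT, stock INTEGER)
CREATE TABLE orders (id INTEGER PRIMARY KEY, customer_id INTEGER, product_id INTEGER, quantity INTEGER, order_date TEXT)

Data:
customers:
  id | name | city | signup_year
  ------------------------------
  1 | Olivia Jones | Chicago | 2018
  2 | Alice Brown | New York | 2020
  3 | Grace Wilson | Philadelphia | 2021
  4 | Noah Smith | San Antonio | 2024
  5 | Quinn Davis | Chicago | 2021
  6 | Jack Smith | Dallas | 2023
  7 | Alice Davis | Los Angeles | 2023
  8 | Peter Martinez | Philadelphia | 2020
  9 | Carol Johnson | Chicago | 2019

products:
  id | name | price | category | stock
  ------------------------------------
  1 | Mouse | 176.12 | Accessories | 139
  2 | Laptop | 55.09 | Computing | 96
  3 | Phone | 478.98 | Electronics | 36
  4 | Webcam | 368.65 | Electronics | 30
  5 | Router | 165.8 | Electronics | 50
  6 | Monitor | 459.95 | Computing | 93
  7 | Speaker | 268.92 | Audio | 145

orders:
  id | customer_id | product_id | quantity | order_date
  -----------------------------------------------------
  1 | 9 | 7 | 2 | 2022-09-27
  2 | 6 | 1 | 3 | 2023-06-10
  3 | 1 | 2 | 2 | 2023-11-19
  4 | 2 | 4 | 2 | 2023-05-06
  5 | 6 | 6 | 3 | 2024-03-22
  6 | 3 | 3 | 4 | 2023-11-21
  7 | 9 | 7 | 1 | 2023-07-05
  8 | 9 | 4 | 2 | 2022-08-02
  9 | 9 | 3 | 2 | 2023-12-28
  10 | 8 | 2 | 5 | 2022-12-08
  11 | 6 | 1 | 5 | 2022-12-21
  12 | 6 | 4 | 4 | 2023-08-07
SELECT name, signup_year FROM customers ORDER BY signup_year DESC LIMIT 5

Execution result:
name | signup_year
Noah Smith | 2024
Jack Smith | 2023
Alice Davis | 2023
Grace Wilson | 2021
Quinn Davis | 2021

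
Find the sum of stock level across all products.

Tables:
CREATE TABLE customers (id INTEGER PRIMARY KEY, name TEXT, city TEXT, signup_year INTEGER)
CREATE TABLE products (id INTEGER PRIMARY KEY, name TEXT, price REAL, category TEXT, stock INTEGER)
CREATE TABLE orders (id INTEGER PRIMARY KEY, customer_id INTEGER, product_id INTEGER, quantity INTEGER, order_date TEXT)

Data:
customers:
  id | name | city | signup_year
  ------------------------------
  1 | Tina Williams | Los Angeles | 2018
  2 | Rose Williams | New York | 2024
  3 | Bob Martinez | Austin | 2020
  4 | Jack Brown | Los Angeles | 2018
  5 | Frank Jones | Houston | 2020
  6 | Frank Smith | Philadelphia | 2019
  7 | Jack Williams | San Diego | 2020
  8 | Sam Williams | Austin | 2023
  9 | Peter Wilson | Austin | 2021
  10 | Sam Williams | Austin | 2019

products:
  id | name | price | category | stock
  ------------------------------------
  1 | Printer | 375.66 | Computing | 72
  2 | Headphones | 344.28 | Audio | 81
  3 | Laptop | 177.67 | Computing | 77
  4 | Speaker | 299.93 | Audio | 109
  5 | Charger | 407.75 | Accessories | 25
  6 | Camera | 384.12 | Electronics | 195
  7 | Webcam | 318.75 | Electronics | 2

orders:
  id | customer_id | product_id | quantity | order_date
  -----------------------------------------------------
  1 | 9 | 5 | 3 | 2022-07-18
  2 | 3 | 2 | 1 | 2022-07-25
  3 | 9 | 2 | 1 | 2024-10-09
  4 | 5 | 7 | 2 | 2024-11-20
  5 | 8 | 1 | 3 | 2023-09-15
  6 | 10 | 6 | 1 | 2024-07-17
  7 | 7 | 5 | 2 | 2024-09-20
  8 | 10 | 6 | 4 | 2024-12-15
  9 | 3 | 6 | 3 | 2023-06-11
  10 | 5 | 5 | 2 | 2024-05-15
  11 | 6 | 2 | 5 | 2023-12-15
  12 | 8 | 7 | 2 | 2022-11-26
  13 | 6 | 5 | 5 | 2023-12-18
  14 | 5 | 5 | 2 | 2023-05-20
SELECT SUM(stock) FROM products

Execution result:
561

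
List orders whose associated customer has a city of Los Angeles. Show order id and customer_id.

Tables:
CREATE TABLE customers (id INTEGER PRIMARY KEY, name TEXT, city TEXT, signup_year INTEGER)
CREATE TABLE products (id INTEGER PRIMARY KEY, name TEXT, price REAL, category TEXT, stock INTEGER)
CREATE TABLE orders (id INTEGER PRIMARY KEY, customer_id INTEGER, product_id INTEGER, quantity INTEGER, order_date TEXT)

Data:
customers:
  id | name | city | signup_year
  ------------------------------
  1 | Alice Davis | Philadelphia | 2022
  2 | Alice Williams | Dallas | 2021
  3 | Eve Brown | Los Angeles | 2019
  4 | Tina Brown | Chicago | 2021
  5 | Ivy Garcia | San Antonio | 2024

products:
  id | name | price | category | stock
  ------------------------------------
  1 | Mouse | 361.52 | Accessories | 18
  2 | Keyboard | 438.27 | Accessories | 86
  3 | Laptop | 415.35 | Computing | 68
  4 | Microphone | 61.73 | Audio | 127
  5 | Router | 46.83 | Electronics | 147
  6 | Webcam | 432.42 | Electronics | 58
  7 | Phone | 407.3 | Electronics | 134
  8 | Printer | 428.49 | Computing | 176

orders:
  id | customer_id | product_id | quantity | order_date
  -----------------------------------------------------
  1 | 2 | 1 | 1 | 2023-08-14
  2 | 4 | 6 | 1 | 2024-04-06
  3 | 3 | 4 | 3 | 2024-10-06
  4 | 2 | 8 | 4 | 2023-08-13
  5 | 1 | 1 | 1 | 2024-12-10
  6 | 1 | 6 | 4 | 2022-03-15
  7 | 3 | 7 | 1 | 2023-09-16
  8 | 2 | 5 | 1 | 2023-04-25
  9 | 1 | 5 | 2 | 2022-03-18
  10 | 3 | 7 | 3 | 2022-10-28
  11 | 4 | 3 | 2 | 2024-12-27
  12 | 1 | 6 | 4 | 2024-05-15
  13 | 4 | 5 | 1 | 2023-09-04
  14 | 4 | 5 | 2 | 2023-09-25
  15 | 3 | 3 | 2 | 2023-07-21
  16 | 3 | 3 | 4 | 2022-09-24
SELECT id, customer_id FROM orders WHERE customer_id IN (SELECT id FROM customers WHERE city = 'Los Angeles')

Execution result:
id | customer_id
3 | 3
7 | 3
10 | 3
15 | 3
16 | 3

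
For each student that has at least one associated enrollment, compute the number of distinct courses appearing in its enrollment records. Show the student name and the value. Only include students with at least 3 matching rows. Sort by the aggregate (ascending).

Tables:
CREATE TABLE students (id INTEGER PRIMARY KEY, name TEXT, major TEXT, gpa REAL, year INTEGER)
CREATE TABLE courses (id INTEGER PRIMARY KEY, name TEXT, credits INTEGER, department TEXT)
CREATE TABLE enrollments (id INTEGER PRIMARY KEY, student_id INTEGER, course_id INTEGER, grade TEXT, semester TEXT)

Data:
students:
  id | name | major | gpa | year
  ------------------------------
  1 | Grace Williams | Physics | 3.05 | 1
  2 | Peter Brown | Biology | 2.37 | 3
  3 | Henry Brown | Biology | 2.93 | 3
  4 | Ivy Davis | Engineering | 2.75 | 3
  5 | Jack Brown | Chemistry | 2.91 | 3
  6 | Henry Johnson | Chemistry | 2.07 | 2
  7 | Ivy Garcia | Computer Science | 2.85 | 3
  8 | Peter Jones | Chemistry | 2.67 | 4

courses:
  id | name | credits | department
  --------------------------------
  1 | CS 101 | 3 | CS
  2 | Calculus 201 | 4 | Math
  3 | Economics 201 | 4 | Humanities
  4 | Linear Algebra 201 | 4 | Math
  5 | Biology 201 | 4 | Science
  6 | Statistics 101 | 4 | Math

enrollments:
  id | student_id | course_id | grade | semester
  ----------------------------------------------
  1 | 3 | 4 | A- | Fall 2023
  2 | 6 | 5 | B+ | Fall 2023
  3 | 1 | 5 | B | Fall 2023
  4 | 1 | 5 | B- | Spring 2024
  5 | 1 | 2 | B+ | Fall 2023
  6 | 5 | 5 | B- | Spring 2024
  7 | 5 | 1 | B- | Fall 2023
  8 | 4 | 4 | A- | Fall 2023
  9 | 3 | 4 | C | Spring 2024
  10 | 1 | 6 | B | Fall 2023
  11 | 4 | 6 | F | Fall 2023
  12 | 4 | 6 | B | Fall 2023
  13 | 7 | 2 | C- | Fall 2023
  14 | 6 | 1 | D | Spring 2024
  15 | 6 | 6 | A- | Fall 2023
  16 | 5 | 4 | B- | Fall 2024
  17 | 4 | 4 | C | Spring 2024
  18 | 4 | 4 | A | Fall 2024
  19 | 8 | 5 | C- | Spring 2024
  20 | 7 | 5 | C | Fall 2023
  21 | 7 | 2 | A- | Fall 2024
SELECT p.name, COUNT(DISTINCT c.course_id) AS distinct_course_count FROM enrollments c JOIN students p ON c.student_id = p.id GROUP BY p.id, p.name HAVING COUNT(*) >= 3 ORDER BY distinct_course_count ASC

Execution result:
name | distinct_course_count
Ivy Davis | 2
Ivy Garcia | 2
Grace Williams | 3
Jack Brown | 3
Henry Johnson | 3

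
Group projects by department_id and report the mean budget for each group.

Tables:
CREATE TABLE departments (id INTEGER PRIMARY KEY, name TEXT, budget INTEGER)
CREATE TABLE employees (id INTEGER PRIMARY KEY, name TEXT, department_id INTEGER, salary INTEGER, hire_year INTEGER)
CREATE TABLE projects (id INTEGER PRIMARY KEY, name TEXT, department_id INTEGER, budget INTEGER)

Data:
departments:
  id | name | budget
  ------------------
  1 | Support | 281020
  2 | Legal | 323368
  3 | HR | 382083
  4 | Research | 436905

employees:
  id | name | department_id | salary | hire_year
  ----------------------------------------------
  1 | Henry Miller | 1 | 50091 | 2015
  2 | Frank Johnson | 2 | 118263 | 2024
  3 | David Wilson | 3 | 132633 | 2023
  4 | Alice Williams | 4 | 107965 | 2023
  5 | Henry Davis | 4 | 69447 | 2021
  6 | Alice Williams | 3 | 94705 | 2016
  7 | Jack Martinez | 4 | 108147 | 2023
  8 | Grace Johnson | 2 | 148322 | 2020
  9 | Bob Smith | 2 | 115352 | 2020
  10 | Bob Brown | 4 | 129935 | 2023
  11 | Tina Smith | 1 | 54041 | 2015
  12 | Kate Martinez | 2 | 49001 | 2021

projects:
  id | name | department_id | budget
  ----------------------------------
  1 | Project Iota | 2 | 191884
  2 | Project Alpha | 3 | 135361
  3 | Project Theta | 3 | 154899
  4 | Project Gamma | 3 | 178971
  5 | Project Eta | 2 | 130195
SELECT department_id, AVG(budget) AS avg_budget FROM projects GROUP BY department_id

Execution result:
department_id | avg_budget
2 | 161039.50
3 | 156410.33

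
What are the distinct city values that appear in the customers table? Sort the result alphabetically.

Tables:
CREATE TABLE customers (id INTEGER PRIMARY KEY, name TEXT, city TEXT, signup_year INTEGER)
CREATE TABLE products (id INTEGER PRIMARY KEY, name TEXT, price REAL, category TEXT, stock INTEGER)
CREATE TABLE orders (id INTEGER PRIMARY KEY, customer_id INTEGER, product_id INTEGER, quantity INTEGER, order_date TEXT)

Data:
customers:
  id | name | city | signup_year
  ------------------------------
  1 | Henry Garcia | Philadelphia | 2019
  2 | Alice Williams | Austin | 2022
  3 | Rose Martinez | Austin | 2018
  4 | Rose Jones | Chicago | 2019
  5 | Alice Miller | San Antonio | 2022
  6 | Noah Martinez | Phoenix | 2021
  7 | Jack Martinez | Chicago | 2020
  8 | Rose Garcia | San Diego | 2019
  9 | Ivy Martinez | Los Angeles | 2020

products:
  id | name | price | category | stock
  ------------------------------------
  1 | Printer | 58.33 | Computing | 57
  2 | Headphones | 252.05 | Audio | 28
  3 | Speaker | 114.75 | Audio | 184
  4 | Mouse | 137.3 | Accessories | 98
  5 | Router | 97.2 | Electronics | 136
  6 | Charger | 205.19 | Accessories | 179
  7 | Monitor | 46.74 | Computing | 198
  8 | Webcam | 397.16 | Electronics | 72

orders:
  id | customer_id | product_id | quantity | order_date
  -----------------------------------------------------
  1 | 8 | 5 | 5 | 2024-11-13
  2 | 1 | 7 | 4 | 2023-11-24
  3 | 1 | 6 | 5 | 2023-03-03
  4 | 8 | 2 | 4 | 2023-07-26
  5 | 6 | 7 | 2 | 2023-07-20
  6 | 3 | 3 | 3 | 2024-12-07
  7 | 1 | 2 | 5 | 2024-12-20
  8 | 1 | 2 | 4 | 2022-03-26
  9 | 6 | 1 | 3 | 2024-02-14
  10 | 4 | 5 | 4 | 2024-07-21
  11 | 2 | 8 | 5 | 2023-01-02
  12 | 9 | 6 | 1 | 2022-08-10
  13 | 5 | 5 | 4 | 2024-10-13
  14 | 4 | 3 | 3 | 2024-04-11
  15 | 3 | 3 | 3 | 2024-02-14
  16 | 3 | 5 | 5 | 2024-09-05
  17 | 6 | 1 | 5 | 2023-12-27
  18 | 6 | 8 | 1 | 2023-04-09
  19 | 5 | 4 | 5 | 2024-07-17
SELECT DISTINCT city FROM customers ORDER BY city

Execution result:
city
Austin
Chicago
Los Angeles
Philadelphia
Phoenix
San Antonio
San Diego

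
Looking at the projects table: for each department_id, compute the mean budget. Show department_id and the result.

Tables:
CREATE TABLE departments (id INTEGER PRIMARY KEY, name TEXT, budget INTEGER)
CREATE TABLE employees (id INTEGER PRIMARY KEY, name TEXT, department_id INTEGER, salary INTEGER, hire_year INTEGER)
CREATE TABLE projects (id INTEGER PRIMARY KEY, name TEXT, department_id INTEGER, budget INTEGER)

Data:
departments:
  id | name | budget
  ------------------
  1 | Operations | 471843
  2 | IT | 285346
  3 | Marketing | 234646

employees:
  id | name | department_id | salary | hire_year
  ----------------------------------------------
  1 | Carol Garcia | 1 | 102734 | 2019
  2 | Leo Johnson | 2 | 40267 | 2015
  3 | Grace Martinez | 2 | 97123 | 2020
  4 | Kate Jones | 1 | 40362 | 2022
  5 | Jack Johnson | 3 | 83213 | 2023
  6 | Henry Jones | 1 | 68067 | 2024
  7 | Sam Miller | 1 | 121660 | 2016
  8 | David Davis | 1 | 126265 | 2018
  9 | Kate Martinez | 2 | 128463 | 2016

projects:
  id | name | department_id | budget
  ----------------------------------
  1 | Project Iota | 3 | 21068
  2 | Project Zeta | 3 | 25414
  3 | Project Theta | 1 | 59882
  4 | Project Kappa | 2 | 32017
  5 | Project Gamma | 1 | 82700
SELECT department_id, AVG(budget) AS avg_budget FROM projects GROUP BY department_id

Execution result:
department_id | avg_budget
1 | 71291.00
2 | 32017.00
3 | 23241.00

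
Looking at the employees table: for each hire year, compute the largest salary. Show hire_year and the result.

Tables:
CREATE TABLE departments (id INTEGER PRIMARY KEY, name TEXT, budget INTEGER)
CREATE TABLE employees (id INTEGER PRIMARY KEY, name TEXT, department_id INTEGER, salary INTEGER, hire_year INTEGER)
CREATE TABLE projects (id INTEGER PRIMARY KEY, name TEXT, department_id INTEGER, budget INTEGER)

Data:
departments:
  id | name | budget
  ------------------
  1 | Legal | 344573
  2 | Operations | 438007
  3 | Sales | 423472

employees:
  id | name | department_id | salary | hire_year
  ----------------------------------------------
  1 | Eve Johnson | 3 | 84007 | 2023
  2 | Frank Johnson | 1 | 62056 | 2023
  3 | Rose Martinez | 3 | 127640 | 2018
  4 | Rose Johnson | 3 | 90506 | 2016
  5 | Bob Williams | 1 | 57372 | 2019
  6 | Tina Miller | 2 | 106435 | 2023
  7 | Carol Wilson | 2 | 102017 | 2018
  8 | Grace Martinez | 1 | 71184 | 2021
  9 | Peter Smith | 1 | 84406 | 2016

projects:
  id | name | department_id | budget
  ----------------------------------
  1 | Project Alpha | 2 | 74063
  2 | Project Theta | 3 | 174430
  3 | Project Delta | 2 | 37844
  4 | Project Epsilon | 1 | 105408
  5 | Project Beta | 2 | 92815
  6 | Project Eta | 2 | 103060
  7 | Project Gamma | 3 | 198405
SELECT hire_year, MAX(salary) AS max_salary FROM employees GROUP BY hire_year

Execution result:
hire_year | max_salary
2016 | 90506
2018 | 127640
2019 | 57372
2021 | 71184
2023 | 106435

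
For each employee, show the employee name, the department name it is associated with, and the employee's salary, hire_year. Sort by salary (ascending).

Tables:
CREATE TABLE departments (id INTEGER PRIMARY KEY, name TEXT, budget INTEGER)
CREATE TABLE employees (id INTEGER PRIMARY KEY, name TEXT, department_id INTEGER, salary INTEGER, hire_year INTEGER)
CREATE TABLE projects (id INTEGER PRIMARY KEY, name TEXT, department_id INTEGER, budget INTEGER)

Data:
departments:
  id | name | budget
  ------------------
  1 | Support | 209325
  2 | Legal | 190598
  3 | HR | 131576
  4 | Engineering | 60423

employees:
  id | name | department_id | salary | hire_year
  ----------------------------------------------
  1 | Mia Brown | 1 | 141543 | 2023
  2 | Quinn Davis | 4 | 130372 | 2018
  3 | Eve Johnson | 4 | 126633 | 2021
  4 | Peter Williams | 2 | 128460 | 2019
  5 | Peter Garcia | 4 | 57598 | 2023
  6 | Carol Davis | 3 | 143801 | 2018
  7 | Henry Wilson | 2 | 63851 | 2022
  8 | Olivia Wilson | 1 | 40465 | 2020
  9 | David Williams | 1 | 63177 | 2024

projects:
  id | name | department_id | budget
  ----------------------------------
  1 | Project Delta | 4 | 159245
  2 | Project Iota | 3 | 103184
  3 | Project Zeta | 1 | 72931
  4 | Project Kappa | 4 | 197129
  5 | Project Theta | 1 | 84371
SELECT c.name, p.name AS department, c.salary, c.hire_year FROM employees c JOIN departments p ON c.department_id = p.id ORDER BY c.salary ASC

Execution result:
name | department | salary | hire_year
Olivia Wilson | Support | 40465 | 2020
Peter Garcia | Engineering | 57598 | 2023
David Williams | Support | 63177 | 2024
Henry Wilson | Legal | 63851 | 2022
Eve Johnson | Engineering | 126633 | 2021
Peter Williams | Legal | 128460 | 2019
Quinn Davis | Engineering | 130372 | 2018
Mia Brown | Support | 141543 | 2023
Carol Davis | HR | 143801 | 2018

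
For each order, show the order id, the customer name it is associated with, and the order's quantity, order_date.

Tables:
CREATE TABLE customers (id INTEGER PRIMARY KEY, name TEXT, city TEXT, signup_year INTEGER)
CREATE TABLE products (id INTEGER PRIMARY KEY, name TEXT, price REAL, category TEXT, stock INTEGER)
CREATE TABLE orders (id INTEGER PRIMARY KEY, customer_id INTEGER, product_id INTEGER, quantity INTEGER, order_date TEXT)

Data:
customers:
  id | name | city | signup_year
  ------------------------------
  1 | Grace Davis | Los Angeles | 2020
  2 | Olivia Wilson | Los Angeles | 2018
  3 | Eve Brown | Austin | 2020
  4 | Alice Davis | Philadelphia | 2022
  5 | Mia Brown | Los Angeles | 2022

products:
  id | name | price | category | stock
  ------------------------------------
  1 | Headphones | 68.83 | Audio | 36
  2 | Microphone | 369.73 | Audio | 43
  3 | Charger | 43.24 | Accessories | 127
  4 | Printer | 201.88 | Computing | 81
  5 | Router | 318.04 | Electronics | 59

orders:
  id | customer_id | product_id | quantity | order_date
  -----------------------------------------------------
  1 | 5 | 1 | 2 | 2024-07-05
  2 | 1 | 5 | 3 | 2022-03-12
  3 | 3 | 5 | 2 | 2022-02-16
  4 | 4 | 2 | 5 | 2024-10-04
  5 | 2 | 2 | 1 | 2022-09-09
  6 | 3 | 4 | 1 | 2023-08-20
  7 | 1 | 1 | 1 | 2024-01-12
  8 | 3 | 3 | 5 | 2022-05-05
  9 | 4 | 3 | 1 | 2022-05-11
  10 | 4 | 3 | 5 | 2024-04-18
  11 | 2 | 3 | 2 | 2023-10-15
SELECT c.id, p.name AS customer, c.quantity, c.order_date FROM orders c JOIN customers p ON c.customer_id = p.id

Execution result:
id | customer | quantity | order_date
1 | Mia Brown | 2 | 2024-07-05
2 | Grace Davis | 3 | 2022-03-12
3 | Eve Brown | 2 | 2022-02-16
4 | Alice Davis | 5 | 2024-10-04
5 | Olivia Wilson | 1 | 2022-09-09
6 | Eve Brown | 1 | 2023-08-20
7 | Grace Davis | 1 | 2024-01-12
8 | Eve Brown | 5 | 2022-05-05
9 | Alice Davis | 1 | 2022-05-11
10 | Alice Davis | 5 | 2024-04-18
11 | Olivia Wilson | 2 | 2023-10-15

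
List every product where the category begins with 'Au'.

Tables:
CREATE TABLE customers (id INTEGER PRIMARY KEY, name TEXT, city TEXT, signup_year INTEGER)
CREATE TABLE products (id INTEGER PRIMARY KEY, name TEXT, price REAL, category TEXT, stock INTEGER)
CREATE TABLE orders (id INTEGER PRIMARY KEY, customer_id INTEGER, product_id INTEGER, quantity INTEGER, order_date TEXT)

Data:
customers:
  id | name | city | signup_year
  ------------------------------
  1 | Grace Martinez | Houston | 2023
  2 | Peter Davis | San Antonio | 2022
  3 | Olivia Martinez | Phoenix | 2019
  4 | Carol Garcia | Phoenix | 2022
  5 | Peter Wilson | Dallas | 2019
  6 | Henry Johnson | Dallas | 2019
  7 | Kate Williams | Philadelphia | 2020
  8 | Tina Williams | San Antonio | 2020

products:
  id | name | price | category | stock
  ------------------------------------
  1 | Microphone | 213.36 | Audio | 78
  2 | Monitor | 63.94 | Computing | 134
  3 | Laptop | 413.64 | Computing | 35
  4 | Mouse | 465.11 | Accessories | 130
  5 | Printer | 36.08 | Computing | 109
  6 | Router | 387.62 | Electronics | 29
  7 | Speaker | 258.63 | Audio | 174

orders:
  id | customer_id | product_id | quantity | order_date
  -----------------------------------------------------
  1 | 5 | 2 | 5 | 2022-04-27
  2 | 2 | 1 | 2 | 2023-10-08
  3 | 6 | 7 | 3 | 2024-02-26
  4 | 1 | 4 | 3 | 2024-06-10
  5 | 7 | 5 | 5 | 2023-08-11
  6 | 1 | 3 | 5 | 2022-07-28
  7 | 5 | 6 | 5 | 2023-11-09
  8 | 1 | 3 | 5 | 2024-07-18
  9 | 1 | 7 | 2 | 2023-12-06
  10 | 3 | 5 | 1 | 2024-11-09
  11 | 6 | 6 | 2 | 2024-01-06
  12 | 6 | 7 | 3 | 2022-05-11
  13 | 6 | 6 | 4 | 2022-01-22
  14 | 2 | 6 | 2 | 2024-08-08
SELECT name, category FROM products WHERE category LIKE 'Au%'

Execution result:
name | category
Microphone | Audio
Speaker | Audio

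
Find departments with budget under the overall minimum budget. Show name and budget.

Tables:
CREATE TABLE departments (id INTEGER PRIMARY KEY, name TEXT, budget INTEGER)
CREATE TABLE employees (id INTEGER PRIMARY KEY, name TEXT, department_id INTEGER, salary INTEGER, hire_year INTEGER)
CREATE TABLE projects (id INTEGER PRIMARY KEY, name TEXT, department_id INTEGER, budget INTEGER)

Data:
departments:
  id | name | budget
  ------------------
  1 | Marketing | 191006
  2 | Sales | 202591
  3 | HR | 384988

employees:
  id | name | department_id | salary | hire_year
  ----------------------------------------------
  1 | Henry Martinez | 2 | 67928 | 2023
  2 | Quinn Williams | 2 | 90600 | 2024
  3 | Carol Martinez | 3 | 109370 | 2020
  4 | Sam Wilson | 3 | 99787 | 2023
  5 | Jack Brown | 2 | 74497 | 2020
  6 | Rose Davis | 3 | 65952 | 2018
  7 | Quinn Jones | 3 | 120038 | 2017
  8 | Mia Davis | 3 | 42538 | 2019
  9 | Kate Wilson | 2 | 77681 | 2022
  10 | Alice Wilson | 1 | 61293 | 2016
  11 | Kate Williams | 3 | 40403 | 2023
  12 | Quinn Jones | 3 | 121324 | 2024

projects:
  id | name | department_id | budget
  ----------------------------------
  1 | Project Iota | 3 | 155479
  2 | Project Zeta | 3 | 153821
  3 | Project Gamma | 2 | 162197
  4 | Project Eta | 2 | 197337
SELECT name, budget FROM departments WHERE budget < (SELECT MIN(budget) FROM departments)

Execution result:
(no rows)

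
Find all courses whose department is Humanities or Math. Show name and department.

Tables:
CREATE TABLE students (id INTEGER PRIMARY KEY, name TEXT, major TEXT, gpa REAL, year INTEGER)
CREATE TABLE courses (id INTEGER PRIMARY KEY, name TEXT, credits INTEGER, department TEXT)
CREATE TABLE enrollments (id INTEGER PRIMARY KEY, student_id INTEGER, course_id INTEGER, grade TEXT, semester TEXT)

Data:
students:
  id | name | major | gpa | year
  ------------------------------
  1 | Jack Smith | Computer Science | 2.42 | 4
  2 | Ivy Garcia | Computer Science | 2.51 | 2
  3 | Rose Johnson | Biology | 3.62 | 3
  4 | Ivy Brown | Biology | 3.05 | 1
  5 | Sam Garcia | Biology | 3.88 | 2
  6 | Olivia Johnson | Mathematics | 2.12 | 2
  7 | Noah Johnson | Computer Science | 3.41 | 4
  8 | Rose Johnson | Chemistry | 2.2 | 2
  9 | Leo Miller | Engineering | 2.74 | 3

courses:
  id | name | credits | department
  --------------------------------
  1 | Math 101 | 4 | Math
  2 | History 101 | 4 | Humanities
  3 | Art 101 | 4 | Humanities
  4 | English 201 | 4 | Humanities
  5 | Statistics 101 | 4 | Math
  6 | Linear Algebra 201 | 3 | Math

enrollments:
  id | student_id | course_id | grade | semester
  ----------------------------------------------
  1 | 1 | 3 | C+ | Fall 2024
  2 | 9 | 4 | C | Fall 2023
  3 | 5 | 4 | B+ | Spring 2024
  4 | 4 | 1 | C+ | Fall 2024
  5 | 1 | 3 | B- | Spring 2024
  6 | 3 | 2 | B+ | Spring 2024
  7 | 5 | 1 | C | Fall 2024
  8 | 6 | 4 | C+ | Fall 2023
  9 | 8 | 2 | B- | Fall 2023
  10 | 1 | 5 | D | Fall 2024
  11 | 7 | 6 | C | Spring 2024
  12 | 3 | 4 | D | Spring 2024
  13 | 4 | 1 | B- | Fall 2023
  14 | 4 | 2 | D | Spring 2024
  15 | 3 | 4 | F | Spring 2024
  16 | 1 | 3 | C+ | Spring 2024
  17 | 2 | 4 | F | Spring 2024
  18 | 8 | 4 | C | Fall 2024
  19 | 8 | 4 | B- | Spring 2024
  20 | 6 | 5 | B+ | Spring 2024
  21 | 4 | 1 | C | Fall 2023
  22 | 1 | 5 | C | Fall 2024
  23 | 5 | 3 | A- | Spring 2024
SELECT name, department FROM courses WHERE department IN ('Humanities', 'Math')

Execution result:
name | department
Math 101 | Math
History 101 | Humanities
Art 101 | Humanities
English 201 | Humanities
Statistics 101 | Math
Linear Algebra 201 | Math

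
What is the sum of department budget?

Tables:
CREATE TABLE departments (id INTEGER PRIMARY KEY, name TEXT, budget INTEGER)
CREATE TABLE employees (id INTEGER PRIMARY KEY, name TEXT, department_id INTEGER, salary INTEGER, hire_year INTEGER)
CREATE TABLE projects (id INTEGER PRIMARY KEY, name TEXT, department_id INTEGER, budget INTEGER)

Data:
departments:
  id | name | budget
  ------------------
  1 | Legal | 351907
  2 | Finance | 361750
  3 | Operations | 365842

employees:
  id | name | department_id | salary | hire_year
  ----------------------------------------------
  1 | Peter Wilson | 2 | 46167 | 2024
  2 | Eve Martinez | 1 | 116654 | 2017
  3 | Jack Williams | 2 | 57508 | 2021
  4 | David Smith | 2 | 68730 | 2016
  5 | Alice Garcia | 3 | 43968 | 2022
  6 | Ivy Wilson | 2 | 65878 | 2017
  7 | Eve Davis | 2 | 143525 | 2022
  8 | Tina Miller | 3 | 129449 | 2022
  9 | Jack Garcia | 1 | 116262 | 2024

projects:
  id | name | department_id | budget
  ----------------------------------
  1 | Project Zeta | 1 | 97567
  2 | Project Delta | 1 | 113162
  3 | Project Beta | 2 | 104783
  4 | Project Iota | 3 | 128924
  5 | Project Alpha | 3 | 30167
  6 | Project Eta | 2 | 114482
SELECT SUM(budget) FROM departments

Execution result:
1079499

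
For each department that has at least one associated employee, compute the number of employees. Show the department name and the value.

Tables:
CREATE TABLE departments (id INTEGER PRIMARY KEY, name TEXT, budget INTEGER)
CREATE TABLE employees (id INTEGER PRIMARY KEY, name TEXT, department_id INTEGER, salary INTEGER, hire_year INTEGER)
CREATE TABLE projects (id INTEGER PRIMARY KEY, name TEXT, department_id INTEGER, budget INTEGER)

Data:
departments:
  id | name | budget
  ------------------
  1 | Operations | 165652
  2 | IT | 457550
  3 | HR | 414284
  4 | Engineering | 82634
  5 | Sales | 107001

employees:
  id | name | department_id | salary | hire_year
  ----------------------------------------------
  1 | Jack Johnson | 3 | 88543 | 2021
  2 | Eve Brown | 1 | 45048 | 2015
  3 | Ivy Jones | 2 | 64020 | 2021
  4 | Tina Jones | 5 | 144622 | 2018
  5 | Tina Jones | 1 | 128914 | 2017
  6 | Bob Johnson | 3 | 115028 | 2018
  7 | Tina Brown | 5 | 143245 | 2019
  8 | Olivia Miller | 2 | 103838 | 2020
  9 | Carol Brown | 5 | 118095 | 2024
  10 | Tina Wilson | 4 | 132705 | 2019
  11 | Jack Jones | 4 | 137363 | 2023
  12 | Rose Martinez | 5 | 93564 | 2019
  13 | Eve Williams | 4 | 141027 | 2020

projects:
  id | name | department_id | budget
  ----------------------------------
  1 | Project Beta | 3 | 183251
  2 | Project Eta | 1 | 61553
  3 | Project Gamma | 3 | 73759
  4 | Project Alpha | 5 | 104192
SELECT p.name, COUNT(*) AS n FROM employees c JOIN departments p ON c.department_id = p.id GROUP BY p.id, p.name

Execution result:
name | n
Operations | 2
IT | 2
HR | 2
Engineering | 3
Sales | 4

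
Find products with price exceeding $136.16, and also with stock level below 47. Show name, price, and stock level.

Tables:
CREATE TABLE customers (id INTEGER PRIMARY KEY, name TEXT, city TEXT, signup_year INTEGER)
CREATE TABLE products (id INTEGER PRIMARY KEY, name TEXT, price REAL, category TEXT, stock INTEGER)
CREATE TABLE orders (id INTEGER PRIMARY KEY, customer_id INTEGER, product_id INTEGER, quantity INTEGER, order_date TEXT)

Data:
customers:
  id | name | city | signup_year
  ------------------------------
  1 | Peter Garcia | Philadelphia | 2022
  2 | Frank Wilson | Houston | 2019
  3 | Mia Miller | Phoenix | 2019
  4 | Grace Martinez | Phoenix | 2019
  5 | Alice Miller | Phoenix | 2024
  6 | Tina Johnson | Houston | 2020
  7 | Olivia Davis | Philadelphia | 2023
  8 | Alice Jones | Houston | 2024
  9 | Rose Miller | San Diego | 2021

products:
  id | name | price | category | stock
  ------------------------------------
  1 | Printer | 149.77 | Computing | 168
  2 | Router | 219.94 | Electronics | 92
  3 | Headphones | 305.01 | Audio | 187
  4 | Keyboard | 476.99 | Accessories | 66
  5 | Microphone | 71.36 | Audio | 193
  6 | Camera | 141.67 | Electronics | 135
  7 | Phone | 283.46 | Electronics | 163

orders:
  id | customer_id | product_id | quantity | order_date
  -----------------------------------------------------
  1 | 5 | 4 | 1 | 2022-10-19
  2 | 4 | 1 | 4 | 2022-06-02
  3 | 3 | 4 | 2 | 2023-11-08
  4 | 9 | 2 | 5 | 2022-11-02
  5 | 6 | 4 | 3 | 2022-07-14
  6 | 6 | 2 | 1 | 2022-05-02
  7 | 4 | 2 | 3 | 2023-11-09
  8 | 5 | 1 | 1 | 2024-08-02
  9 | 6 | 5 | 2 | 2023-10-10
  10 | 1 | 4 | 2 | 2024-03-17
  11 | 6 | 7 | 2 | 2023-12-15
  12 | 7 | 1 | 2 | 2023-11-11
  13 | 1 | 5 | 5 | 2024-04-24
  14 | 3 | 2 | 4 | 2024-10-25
SELECT name, price, stock FROM products WHERE price > 136.16 AND stock < 47

Execution result:
(no rows)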